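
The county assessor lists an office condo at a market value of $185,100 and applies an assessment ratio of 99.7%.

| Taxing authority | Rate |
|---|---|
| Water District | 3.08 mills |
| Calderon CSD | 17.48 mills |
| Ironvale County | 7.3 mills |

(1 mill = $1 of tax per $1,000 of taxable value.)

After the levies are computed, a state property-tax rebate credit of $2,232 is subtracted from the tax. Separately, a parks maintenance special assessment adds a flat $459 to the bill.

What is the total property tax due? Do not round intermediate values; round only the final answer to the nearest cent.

Assessed value = $185,100 × 0.997 = $184,544.7
Water District: $184,544.7 × 0.00308 = $568.397676
Calderon CSD: $184,544.7 × 0.01748 = $3,225.841356
Ironvale County: $184,544.7 × 0.0073 = $1,347.17631
Levies subtotal = $5,141.415342
After credit = $5,141.415342 − $2,232 = $2,909.415342
Total = $2,909.415342 + $459 = $3,368.415342

$3,368.42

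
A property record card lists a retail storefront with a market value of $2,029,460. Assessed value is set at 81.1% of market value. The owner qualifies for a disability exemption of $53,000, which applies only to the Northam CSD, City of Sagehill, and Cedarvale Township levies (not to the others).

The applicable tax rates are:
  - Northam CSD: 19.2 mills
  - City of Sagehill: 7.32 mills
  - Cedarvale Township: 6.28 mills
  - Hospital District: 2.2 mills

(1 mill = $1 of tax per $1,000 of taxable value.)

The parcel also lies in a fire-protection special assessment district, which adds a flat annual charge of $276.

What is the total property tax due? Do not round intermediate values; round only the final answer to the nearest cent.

$56,143.82

Assessed value = $2,029,460 × 0.811 = $1,645,892.06
Northam CSD: ($1,645,892.06 − $53,000) × 0.0192 = $1,592,892.06 × 0.0192 = $30,583.527552
City of Sagehill: ($1,645,892.06 − $53,000) × 0.00732 = $1,592,892.06 × 0.00732 = $11,659.9698792
Cedarvale Township: ($1,645,892.06 − $53,000) × 0.00628 = $1,592,892.06 × 0.00628 = $10,003.3621368
Hospital District: $1,645,892.06 × 0.0022 = $3,620.962532
Levies subtotal = $55,867.8221
Total = $55,867.8221 + $276 = $56,143.8221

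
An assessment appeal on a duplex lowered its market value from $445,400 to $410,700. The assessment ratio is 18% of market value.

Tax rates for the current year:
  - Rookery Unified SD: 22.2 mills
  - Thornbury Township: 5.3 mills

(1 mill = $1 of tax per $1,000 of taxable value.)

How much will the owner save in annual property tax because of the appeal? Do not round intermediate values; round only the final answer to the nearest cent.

$171.77

Old assessed value = $445,400 × 0.18 = $80,172
New assessed value = $410,700 × 0.18 = $73,926
Combined rate = 0.0222 + 0.0053 = 0.0275
Old tax = $80,172 × 0.0275 = $2,204.73
New tax = $73,926 × 0.0275 = $2,032.965
Reduction = $2,204.73 − $2,032.965 = $171.765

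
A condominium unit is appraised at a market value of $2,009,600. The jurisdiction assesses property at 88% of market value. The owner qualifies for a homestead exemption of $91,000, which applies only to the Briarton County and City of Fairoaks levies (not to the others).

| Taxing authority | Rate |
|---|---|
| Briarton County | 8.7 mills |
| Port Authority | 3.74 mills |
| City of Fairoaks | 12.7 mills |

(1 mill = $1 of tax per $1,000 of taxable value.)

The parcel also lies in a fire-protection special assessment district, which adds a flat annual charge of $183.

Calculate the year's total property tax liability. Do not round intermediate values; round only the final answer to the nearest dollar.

$42,694

Assessed value = $2,009,600 × 0.88 = $1,768,448
Briarton County: ($1,768,448 − $91,000) × 0.0087 = $1,677,448 × 0.0087 = $14,593.7976
Port Authority: $1,768,448 × 0.00374 = $6,613.99552
City of Fairoaks: ($1,768,448 − $91,000) × 0.0127 = $1,677,448 × 0.0127 = $21,303.5896
Levies subtotal = $42,511.38272
Total = $42,511.38272 + $183 = $42,694.38272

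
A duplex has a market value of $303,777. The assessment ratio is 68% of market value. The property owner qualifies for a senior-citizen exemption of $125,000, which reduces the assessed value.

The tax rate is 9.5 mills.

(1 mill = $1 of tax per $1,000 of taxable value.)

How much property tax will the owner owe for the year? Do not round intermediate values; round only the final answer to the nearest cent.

Assessed value = $303,777 × 0.68 = $206,568.36
Taxable value = $206,568.36 − $125,000 = $81,568.36
Tax = $81,568.36 × 0.0095 = $774.89942

$774.90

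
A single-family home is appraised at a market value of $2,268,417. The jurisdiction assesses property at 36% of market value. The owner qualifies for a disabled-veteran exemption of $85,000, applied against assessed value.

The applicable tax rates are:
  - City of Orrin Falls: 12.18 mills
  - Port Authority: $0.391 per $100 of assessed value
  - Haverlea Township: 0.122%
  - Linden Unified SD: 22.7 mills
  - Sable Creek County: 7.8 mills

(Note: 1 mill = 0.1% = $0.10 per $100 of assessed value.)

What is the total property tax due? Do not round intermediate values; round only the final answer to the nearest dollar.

$34,979

Assessed value = $2,268,417 × 0.36 = $816,630.12
Taxable value = $816,630.12 − $85,000 = $731,630.12
City of Orrin Falls: $731,630.12 × 0.01218 = $8,911.2548616
Port Authority: $731,630.12 × 0.00391 = $2,860.6737692
Haverlea Township: $731,630.12 × 0.00122 = $892.5887464
Linden Unified SD: $731,630.12 × 0.0227 = $16,608.003724
Sable Creek County: $731,630.12 × 0.0078 = $5,706.714936
Total = $34,979.2360372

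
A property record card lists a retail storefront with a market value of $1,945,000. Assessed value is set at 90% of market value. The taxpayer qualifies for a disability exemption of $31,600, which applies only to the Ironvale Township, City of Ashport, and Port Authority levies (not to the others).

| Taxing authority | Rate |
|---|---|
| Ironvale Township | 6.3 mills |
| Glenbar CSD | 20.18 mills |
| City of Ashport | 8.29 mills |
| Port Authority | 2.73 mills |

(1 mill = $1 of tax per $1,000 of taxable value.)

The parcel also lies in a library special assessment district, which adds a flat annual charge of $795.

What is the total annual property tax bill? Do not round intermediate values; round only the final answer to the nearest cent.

Assessed value = $1,945,000 × 0.9 = $1,750,500
Ironvale Township: ($1,750,500 − $31,600) × 0.0063 = $1,718,900 × 0.0063 = $10,829.07
Glenbar CSD: $1,750,500 × 0.02018 = $35,325.09
City of Ashport: ($1,750,500 − $31,600) × 0.00829 = $1,718,900 × 0.00829 = $14,249.681
Port Authority: ($1,750,500 − $31,600) × 0.00273 = $1,718,900 × 0.00273 = $4,692.597
Levies subtotal = $65,096.438
Total = $65,096.438 + $795 = $65,891.438

$65,891.44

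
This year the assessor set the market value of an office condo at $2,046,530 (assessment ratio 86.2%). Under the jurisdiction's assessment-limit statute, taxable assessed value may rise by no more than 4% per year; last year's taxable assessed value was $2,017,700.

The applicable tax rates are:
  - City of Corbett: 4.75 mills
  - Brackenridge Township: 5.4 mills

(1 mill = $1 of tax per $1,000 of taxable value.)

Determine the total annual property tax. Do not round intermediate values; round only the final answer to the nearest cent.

$17,905.70

Uncapped assessed value = $2,046,530 × 0.862 = $1,764,108.86
Cap limit = $2,017,700 × 1.04 = $2,098,408
Taxable assessed value = min($1,764,108.86, $2,098,408) = $1,764,108.86 (cap does not bind)
City of Corbett: $1,764,108.86 × 0.00475 = $8,379.517085
Brackenridge Township: $1,764,108.86 × 0.0054 = $9,526.187844
Total = $17,905.704929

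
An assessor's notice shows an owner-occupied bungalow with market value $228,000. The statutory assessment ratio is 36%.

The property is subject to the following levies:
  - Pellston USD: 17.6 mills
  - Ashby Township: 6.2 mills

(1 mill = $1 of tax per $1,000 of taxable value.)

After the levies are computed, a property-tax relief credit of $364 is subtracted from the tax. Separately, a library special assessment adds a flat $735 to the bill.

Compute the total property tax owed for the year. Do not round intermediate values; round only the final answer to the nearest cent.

Assessed value = $228,000 × 0.36 = $82,080
Pellston USD: $82,080 × 0.0176 = $1,444.608
Ashby Township: $82,080 × 0.0062 = $508.896
Levies subtotal = $1,953.504
After credit = $1,953.504 − $364 = $1,589.504
Total = $1,589.504 + $735 = $2,324.504

$2,324.50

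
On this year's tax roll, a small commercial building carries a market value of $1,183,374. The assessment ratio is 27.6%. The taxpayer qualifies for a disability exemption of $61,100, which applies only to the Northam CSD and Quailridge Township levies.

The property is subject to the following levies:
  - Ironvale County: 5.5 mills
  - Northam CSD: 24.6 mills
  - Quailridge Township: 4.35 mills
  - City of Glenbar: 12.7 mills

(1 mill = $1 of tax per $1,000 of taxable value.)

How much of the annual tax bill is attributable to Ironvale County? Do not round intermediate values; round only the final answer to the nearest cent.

Assessed value = $1,183,374 × 0.276 = $326,611.224
Ironvale County taxable value = $326,611.224 (exemption does not apply)
Ironvale County levy = $326,611.224 × 0.0055 = $1,796.361732

$1,796.36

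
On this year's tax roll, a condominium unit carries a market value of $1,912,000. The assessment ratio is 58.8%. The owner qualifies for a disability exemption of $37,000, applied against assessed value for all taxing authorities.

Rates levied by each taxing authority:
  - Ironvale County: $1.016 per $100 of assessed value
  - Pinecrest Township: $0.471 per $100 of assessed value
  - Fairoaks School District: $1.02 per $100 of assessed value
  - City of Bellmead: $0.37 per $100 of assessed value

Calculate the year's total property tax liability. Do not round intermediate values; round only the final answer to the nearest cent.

Assessed value = $1,912,000 × 0.588 = $1,124,256
Taxable value = $1,124,256 − $37,000 = $1,087,256
Ironvale County: $1,087,256 × 0.01016 = $11,046.52096
Pinecrest Township: $1,087,256 × 0.00471 = $5,120.97576
Fairoaks School District: $1,087,256 × 0.0102 = $11,090.0112
City of Bellmead: $1,087,256 × 0.0037 = $4,022.8472
Total = $11,046.52096 + $5,120.97576 + $11,090.0112 + $4,022.8472 = $31,280.35512

$31,280.36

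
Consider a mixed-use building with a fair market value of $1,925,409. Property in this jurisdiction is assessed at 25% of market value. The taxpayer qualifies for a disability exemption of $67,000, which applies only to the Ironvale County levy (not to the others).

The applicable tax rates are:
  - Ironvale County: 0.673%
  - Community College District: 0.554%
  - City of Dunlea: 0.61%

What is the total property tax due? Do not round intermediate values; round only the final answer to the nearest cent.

Assessed value = $1,925,409 × 0.25 = $481,352.25
Ironvale County: ($481,352.25 − $67,000) × 0.00673 = $414,352.25 × 0.00673 = $2,788.5906425
Community College District: $481,352.25 × 0.00554 = $2,666.691465
City of Dunlea: $481,352.25 × 0.0061 = $2,936.248725
Total = $8,391.5308325

$8,391.53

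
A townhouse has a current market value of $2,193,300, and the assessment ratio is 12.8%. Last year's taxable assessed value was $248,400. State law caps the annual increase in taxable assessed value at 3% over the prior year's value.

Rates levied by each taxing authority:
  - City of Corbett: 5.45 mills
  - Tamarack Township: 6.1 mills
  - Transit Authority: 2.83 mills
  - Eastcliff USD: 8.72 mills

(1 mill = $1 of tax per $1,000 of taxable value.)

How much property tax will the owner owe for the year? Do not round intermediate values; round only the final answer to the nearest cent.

$5,910.18

Uncapped assessed value = $2,193,300 × 0.128 = $280,742.4
Cap limit = $248,400 × 1.03 = $255,852
Taxable assessed value = min($280,742.4, $255,852) = $255,852 (cap binds)
City of Corbett: $255,852 × 0.00545 = $1,394.3934
Tamarack Township: $255,852 × 0.0061 = $1,560.6972
Transit Authority: $255,852 × 0.00283 = $724.06116
Eastcliff USD: $255,852 × 0.00872 = $2,231.02944
Total = $5,910.1812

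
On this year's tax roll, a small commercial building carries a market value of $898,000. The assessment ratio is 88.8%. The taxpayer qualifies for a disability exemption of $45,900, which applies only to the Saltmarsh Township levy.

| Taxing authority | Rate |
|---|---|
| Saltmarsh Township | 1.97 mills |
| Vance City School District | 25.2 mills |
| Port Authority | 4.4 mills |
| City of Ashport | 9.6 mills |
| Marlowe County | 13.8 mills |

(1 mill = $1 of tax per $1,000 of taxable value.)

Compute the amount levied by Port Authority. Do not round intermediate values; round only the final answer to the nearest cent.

Assessed value = $898,000 × 0.888 = $797,424
Port Authority taxable value = $797,424 (exemption does not apply)
Port Authority levy = $797,424 × 0.0044 = $3,508.6656

$3,508.67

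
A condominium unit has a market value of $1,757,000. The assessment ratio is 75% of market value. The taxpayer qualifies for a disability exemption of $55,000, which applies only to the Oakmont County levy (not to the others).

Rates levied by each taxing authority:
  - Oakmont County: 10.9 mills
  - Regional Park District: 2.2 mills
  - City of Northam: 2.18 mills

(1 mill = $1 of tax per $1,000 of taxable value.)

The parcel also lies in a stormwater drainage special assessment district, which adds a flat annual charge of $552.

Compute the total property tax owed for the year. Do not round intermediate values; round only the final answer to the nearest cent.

Assessed value = $1,757,000 × 0.75 = $1,317,750
Oakmont County: ($1,317,750 − $55,000) × 0.0109 = $1,262,750 × 0.0109 = $13,763.975
Regional Park District: $1,317,750 × 0.0022 = $2,899.05
City of Northam: $1,317,750 × 0.00218 = $2,872.695
Levies subtotal = $19,535.72
Total = $19,535.72 + $552 = $20,087.72

$20,087.72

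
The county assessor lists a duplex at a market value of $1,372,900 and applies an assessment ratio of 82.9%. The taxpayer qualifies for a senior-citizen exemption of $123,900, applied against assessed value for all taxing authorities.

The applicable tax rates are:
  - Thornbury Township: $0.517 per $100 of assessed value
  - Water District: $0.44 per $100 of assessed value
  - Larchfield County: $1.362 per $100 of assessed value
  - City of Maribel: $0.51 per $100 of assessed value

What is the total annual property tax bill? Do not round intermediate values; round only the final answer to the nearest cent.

$28,692.68

Assessed value = $1,372,900 × 0.829 = $1,138,134.1
Taxable value = $1,138,134.1 − $123,900 = $1,014,234.1
Thornbury Township: $1,014,234.1 × 0.00517 = $5,243.590297
Water District: $1,014,234.1 × 0.0044 = $4,462.63004
Larchfield County: $1,014,234.1 × 0.01362 = $13,813.868442
City of Maribel: $1,014,234.1 × 0.0051 = $5,172.59391
Total = $5,243.590297 + $4,462.63004 + $13,813.868442 + $5,172.59391 = $28,692.682689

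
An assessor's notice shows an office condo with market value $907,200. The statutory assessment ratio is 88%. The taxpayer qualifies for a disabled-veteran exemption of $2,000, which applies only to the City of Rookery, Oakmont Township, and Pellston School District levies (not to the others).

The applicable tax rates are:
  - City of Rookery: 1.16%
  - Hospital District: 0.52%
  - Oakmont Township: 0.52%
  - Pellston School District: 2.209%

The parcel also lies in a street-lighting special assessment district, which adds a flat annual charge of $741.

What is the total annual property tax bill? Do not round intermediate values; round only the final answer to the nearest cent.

$35,861.85

Assessed value = $907,200 × 0.88 = $798,336
City of Rookery: ($798,336 − $2,000) × 0.0116 = $796,336 × 0.0116 = $9,237.4976
Hospital District: $798,336 × 0.0052 = $4,151.3472
Oakmont Township: ($798,336 − $2,000) × 0.0052 = $796,336 × 0.0052 = $4,140.9472
Pellston School District: ($798,336 − $2,000) × 0.02209 = $796,336 × 0.02209 = $17,591.06224
Levies subtotal = $35,120.85424
Total = $35,120.85424 + $741 = $35,861.85424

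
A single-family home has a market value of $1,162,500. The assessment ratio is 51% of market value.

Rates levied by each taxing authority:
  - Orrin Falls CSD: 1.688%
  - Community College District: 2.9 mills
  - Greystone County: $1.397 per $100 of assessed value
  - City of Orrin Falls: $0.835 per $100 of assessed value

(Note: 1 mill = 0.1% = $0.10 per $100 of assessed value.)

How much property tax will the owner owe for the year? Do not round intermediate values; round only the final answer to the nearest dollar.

Assessed value = $1,162,500 × 0.51 = $592,875
Orrin Falls CSD: $592,875 × 0.01688 = $10,007.73
Community College District: $592,875 × 0.0029 = $1,719.3375
Greystone County: $592,875 × 0.01397 = $8,282.46375
City of Orrin Falls: $592,875 × 0.00835 = $4,950.50625
Total = $24,960.0375

$24,960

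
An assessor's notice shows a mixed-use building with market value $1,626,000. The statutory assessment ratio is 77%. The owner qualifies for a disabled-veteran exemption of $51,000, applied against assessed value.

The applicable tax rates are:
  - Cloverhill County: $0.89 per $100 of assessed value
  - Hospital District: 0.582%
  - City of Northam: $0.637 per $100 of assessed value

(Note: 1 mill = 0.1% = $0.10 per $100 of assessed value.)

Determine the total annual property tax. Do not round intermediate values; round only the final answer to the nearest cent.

Assessed value = $1,626,000 × 0.77 = $1,252,020
Taxable value = $1,252,020 − $51,000 = $1,201,020
Cloverhill County: $1,201,020 × 0.0089 = $10,689.078
Hospital District: $1,201,020 × 0.00582 = $6,989.9364
City of Northam: $1,201,020 × 0.00637 = $7,650.4974
Total = $25,329.5118

$25,329.51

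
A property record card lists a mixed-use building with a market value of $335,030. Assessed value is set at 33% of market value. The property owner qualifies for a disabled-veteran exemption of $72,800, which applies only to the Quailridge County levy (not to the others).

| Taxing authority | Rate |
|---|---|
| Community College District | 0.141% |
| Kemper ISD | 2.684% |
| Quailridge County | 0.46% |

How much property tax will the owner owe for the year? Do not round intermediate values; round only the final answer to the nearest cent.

Assessed value = $335,030 × 0.33 = $110,559.9
Community College District: $110,559.9 × 0.00141 = $155.889459
Kemper ISD: $110,559.9 × 0.02684 = $2,967.427716
Quailridge County: ($110,559.9 − $72,800) × 0.0046 = $37,759.9 × 0.0046 = $173.69554
Total = $3,297.012715

$3,297.01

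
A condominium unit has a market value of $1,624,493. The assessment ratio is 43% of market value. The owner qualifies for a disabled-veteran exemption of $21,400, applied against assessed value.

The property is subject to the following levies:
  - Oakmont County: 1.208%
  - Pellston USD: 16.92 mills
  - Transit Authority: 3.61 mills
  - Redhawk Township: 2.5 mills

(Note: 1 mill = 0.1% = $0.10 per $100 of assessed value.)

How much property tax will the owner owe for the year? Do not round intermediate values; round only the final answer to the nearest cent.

Assessed value = $1,624,493 × 0.43 = $698,531.99
Taxable value = $698,531.99 − $21,400 = $677,131.99
Oakmont County: $677,131.99 × 0.01208 = $8,179.7544392
Pellston USD: $677,131.99 × 0.01692 = $11,457.0732708
Transit Authority: $677,131.99 × 0.00361 = $2,444.4464839
Redhawk Township: $677,131.99 × 0.0025 = $1,692.829975
Total = $23,774.1041689

$23,774.10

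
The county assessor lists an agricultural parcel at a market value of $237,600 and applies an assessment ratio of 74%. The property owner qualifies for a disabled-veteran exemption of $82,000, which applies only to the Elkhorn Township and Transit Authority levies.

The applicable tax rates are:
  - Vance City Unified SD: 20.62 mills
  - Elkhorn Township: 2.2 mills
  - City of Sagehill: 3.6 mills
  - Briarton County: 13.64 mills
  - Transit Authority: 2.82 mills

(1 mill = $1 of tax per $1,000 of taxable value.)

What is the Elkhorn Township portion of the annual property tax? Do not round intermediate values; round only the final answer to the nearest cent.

Assessed value = $237,600 × 0.74 = $175,824
Elkhorn Township taxable value = $175,824 − $82,000 = $93,824
Elkhorn Township levy = $93,824 × 0.0022 = $206.4128

$206.41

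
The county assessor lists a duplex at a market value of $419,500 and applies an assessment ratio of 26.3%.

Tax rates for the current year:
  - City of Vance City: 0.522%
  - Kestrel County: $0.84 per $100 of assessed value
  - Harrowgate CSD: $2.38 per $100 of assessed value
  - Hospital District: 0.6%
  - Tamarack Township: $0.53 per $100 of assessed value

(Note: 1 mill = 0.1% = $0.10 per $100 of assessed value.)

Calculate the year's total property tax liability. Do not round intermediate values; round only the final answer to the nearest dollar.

$5,375

Assessed value = $419,500 × 0.263 = $110,328.5
City of Vance City: $110,328.5 × 0.00522 = $575.91477
Kestrel County: $110,328.5 × 0.0084 = $926.7594
Harrowgate CSD: $110,328.5 × 0.0238 = $2,625.8183
Hospital District: $110,328.5 × 0.006 = $661.971
Tamarack Township: $110,328.5 × 0.0053 = $584.74105
Total = $5,375.20452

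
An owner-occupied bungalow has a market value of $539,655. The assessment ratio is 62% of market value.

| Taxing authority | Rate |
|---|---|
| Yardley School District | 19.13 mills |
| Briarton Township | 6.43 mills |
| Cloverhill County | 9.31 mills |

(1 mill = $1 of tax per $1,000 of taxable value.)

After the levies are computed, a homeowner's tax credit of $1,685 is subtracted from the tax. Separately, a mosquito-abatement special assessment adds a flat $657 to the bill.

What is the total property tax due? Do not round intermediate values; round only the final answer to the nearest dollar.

Assessed value = $539,655 × 0.62 = $334,586.1
Yardley School District: $334,586.1 × 0.01913 = $6,400.632093
Briarton Township: $334,586.1 × 0.00643 = $2,151.388623
Cloverhill County: $334,586.1 × 0.00931 = $3,114.996591
Levies subtotal = $11,667.017307
After credit = $11,667.017307 − $1,685 = $9,982.017307
Total = $9,982.017307 + $657 = $10,639.017307

$10,639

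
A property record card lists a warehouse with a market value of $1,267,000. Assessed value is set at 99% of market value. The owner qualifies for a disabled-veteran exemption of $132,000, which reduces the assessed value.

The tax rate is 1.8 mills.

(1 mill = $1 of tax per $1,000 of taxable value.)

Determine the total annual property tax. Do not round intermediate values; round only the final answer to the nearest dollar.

Assessed value = $1,267,000 × 0.99 = $1,254,330
Taxable value = $1,254,330 − $132,000 = $1,122,330
Tax = $1,122,330 × 0.0018 = $2,020.194

$2,020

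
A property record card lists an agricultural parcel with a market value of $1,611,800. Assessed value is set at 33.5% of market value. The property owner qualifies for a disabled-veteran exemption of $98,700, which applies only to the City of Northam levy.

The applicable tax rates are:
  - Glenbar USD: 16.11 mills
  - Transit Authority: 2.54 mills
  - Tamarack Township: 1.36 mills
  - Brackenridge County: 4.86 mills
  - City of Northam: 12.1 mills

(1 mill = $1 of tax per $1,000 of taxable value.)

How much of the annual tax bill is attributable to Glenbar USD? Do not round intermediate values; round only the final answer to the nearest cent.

Assessed value = $1,611,800 × 0.335 = $539,953
Glenbar USD taxable value = $539,953 (exemption does not apply)
Glenbar USD levy = $539,953 × 0.01611 = $8,698.64283

$8,698.64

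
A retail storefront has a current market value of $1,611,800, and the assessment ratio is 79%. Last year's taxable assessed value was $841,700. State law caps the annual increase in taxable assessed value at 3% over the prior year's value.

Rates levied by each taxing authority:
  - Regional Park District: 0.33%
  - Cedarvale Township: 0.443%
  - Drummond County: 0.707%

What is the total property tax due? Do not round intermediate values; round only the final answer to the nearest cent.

$12,830.87

Uncapped assessed value = $1,611,800 × 0.79 = $1,273,322
Cap limit = $841,700 × 1.03 = $866,951
Taxable assessed value = min($1,273,322, $866,951) = $866,951 (cap binds)
Regional Park District: $866,951 × 0.0033 = $2,860.9383
Cedarvale Township: $866,951 × 0.00443 = $3,840.59293
Drummond County: $866,951 × 0.00707 = $6,129.34357
Total = $12,830.8748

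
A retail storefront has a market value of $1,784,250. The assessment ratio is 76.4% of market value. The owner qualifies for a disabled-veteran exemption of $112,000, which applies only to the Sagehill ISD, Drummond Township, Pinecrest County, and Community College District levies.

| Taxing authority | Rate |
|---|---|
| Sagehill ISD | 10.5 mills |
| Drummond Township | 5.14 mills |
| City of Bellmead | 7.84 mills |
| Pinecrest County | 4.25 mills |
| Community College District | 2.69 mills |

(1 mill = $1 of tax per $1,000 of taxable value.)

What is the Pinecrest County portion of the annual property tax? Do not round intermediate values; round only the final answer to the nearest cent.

Assessed value = $1,784,250 × 0.764 = $1,363,167
Pinecrest County taxable value = $1,363,167 − $112,000 = $1,251,167
Pinecrest County levy = $1,251,167 × 0.00425 = $5,317.45975

$5,317.46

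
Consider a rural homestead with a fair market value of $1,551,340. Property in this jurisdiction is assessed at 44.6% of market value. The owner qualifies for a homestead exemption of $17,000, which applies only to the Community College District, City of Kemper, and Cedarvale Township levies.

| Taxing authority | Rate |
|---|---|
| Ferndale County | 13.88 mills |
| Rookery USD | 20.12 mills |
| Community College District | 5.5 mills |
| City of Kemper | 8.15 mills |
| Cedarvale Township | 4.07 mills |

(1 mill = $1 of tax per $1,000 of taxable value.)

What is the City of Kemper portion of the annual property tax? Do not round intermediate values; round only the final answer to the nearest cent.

Assessed value = $1,551,340 × 0.446 = $691,897.64
City of Kemper taxable value = $691,897.64 − $17,000 = $674,897.64
City of Kemper levy = $674,897.64 × 0.00815 = $5,500.415766

$5,500.42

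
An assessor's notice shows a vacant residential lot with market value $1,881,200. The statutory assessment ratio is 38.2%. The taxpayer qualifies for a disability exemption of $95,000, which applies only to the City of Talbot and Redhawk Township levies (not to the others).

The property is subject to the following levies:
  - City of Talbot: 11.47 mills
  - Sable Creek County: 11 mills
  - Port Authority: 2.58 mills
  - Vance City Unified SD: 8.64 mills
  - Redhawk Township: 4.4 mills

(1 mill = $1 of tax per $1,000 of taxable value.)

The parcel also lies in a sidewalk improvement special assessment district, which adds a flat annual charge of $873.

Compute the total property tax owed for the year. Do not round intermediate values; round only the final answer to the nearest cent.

$26,737.52

Assessed value = $1,881,200 × 0.382 = $718,618.4
City of Talbot: ($718,618.4 − $95,000) × 0.01147 = $623,618.4 × 0.01147 = $7,152.903048
Sable Creek County: $718,618.4 × 0.011 = $7,904.8024
Port Authority: $718,618.4 × 0.00258 = $1,854.035472
Vance City Unified SD: $718,618.4 × 0.00864 = $6,208.862976
Redhawk Township: ($718,618.4 − $95,000) × 0.0044 = $623,618.4 × 0.0044 = $2,743.92096
Levies subtotal = $25,864.524856
Total = $25,864.524856 + $873 = $26,737.524856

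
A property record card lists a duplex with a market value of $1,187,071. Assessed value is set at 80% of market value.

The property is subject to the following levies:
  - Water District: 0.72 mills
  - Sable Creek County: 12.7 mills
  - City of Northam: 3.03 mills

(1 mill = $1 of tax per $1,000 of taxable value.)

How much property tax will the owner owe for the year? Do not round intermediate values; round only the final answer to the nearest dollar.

Assessed value = $1,187,071 × 0.8 = $949,656.8
Water District: $949,656.8 × 0.00072 = $683.752896
Sable Creek County: $949,656.8 × 0.0127 = $12,060.64136
City of Northam: $949,656.8 × 0.00303 = $2,877.460104
Total = $683.752896 + $12,060.64136 + $2,877.460104 = $15,621.85436

$15,622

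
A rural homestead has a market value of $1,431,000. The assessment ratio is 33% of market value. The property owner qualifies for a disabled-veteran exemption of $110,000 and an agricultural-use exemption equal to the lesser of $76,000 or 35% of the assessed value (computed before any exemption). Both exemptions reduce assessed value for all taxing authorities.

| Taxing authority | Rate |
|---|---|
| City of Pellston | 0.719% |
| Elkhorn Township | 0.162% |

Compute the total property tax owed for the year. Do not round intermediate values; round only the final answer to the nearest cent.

$2,521.69

Assessed value = $1,431,000 × 0.33 = $472,230
Agricultural-use exemption = min($76,000, 35% × $472,230) = min($76,000, $165,280.5) = $76,000 (dollar cap binds)
Taxable value = $472,230 − $110,000 − $76,000 = $286,230
City of Pellston: $286,230 × 0.00719 = $2,057.9937
Elkhorn Township: $286,230 × 0.00162 = $463.6926
Total = $2,521.6863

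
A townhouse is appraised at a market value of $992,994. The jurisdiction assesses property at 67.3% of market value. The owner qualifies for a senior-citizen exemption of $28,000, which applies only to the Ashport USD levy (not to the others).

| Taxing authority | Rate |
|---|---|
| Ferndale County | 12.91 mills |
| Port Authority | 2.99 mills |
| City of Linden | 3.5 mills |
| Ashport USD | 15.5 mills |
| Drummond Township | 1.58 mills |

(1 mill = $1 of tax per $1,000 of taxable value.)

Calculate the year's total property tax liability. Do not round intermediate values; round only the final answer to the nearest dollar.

$23,945

Assessed value = $992,994 × 0.673 = $668,284.962
Ferndale County: $668,284.962 × 0.01291 = $8,627.55885942
Port Authority: $668,284.962 × 0.00299 = $1,998.17203638
City of Linden: $668,284.962 × 0.0035 = $2,338.997367
Ashport USD: ($668,284.962 − $28,000) × 0.0155 = $640,284.962 × 0.0155 = $9,924.416911
Drummond Township: $668,284.962 × 0.00158 = $1,055.89023996
Total = $23,945.03541376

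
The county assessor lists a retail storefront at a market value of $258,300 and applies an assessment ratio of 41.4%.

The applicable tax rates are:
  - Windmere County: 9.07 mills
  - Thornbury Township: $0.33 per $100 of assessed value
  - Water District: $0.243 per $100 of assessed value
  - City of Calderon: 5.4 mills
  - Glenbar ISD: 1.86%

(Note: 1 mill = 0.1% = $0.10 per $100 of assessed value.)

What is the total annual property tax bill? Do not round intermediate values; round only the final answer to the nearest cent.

Assessed value = $258,300 × 0.414 = $106,936.2
Windmere County: $106,936.2 × 0.00907 = $969.911334
Thornbury Township: $106,936.2 × 0.0033 = $352.88946
Water District: $106,936.2 × 0.00243 = $259.854966
City of Calderon: $106,936.2 × 0.0054 = $577.45548
Glenbar ISD: $106,936.2 × 0.0186 = $1,989.01332
Total = $4,149.12456

$4,149.12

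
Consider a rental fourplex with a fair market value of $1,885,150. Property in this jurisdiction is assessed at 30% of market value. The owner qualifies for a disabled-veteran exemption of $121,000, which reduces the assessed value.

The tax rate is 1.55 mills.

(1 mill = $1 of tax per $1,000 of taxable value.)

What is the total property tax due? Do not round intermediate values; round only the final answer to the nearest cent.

Assessed value = $1,885,150 × 0.3 = $565,545
Taxable value = $565,545 − $121,000 = $444,545
Tax = $444,545 × 0.00155 = $689.04475

$689.04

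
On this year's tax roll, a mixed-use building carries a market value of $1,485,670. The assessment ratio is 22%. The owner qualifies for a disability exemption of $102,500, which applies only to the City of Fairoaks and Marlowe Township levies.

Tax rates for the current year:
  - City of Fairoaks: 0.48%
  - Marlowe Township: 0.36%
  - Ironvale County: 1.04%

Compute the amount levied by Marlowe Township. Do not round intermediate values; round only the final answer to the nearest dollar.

Assessed value = $1,485,670 × 0.22 = $326,847.4
Marlowe Township taxable value = $326,847.4 − $102,500 = $224,347.4
Marlowe Township levy = $224,347.4 × 0.0036 = $807.65064

$808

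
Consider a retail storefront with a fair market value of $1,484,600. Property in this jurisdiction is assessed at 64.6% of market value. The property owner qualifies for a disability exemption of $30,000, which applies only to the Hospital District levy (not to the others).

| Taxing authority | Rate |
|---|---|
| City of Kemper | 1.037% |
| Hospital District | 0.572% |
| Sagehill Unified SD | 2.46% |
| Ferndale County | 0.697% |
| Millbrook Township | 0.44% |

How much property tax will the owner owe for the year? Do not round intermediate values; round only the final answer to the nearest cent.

Assessed value = $1,484,600 × 0.646 = $959,051.6
City of Kemper: $959,051.6 × 0.01037 = $9,945.365092
Hospital District: ($959,051.6 − $30,000) × 0.00572 = $929,051.6 × 0.00572 = $5,314.175152
Sagehill Unified SD: $959,051.6 × 0.0246 = $23,592.66936
Ferndale County: $959,051.6 × 0.00697 = $6,684.589652
Millbrook Township: $959,051.6 × 0.0044 = $4,219.82704
Total = $49,756.626296

$49,756.63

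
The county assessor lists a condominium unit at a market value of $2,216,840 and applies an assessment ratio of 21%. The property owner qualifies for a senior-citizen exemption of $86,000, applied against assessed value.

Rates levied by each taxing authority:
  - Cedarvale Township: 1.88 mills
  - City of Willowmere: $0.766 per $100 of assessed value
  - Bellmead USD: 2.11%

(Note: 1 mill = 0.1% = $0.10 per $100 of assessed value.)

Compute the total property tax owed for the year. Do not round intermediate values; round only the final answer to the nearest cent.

Assessed value = $2,216,840 × 0.21 = $465,536.4
Taxable value = $465,536.4 − $86,000 = $379,536.4
Cedarvale Township: $379,536.4 × 0.00188 = $713.528432
City of Willowmere: $379,536.4 × 0.00766 = $2,907.248824
Bellmead USD: $379,536.4 × 0.0211 = $8,008.21804
Total = $11,628.995296

$11,629.00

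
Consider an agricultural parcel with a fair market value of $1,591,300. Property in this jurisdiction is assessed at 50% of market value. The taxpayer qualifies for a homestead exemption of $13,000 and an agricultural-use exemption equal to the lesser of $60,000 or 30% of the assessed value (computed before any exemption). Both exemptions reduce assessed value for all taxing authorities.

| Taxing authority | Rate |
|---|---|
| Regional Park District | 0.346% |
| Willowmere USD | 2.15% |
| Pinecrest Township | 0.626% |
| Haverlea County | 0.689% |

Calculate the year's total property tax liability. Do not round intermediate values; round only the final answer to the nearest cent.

$27,540.19

Assessed value = $1,591,300 × 0.5 = $795,650
Agricultural-use exemption = min($60,000, 30% × $795,650) = min($60,000, $238,695) = $60,000 (dollar cap binds)
Taxable value = $795,650 − $13,000 − $60,000 = $722,650
Regional Park District: $722,650 × 0.00346 = $2,500.369
Willowmere USD: $722,650 × 0.0215 = $15,536.975
Pinecrest Township: $722,650 × 0.00626 = $4,523.789
Haverlea County: $722,650 × 0.00689 = $4,979.0585
Total = $27,540.1915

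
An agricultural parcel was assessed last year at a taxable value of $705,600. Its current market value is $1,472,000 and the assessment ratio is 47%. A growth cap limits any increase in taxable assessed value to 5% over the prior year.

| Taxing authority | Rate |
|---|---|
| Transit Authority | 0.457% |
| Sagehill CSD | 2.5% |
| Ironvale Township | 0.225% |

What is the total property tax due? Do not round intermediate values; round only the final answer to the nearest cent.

Uncapped assessed value = $1,472,000 × 0.47 = $691,840
Cap limit = $705,600 × 1.05 = $740,880
Taxable assessed value = min($691,840, $740,880) = $691,840 (cap does not bind)
Transit Authority: $691,840 × 0.00457 = $3,161.7088
Sagehill CSD: $691,840 × 0.025 = $17,296
Ironvale Township: $691,840 × 0.00225 = $1,556.64
Total = $22,014.3488

$22,014.35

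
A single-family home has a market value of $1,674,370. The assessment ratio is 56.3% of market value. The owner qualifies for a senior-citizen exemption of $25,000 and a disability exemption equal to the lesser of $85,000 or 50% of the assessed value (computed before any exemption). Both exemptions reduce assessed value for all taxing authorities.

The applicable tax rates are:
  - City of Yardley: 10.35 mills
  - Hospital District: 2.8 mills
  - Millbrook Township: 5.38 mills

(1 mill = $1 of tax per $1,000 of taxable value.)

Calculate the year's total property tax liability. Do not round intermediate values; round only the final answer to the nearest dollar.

$15,429

Assessed value = $1,674,370 × 0.563 = $942,670.31
Disability exemption = min($85,000, 50% × $942,670.31) = min($85,000, $471,335.155) = $85,000 (dollar cap binds)
Taxable value = $942,670.31 − $25,000 − $85,000 = $832,670.31
City of Yardley: $832,670.31 × 0.01035 = $8,618.1377085
Hospital District: $832,670.31 × 0.0028 = $2,331.476868
Millbrook Township: $832,670.31 × 0.00538 = $4,479.7662678
Total = $15,429.3808443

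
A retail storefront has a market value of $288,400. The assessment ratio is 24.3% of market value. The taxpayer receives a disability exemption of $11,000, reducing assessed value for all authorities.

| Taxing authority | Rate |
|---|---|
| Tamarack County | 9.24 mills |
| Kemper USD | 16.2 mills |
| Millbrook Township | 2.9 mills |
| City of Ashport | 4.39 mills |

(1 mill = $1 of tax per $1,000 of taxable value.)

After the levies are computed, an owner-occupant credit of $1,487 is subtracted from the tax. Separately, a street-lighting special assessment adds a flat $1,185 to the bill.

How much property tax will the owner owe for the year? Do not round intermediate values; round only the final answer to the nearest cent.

Assessed value = $288,400 × 0.243 = $70,081.2
Taxable value = $70,081.2 − $11,000 = $59,081.2
Tamarack County: $59,081.2 × 0.00924 = $545.910288
Kemper USD: $59,081.2 × 0.0162 = $957.11544
Millbrook Township: $59,081.2 × 0.0029 = $171.33548
City of Ashport: $59,081.2 × 0.00439 = $259.366468
Levies subtotal = $1,933.727676
After credit = $1,933.727676 − $1,487 = $446.727676
Total = $446.727676 + $1,185 = $1,631.727676

$1,631.73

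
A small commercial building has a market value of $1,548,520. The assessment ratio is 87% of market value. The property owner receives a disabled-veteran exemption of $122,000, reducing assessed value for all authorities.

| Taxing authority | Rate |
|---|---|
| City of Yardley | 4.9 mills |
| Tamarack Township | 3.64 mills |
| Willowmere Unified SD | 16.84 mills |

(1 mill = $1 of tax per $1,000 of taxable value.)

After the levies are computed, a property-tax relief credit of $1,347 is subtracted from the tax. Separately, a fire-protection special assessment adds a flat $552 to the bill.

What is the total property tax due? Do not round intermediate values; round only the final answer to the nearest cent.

Assessed value = $1,548,520 × 0.87 = $1,347,212.4
Taxable value = $1,347,212.4 − $122,000 = $1,225,212.4
City of Yardley: $1,225,212.4 × 0.0049 = $6,003.54076
Tamarack Township: $1,225,212.4 × 0.00364 = $4,459.773136
Willowmere Unified SD: $1,225,212.4 × 0.01684 = $20,632.576816
Levies subtotal = $31,095.890712
After credit = $31,095.890712 − $1,347 = $29,748.890712
Total = $29,748.890712 + $552 = $30,300.890712

$30,300.89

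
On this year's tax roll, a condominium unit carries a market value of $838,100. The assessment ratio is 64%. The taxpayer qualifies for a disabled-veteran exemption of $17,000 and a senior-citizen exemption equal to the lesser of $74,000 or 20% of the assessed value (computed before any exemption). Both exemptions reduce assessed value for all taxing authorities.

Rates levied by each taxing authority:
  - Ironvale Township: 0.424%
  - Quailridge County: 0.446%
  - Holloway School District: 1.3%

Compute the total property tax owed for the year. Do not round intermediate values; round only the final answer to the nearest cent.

$9,664.83

Assessed value = $838,100 × 0.64 = $536,384
Senior-citizen exemption = min($74,000, 20% × $536,384) = min($74,000, $107,276.8) = $74,000 (dollar cap binds)
Taxable value = $536,384 − $17,000 − $74,000 = $445,384
Ironvale Township: $445,384 × 0.00424 = $1,888.42816
Quailridge County: $445,384 × 0.00446 = $1,986.41264
Holloway School District: $445,384 × 0.013 = $5,789.992
Total = $9,664.8328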